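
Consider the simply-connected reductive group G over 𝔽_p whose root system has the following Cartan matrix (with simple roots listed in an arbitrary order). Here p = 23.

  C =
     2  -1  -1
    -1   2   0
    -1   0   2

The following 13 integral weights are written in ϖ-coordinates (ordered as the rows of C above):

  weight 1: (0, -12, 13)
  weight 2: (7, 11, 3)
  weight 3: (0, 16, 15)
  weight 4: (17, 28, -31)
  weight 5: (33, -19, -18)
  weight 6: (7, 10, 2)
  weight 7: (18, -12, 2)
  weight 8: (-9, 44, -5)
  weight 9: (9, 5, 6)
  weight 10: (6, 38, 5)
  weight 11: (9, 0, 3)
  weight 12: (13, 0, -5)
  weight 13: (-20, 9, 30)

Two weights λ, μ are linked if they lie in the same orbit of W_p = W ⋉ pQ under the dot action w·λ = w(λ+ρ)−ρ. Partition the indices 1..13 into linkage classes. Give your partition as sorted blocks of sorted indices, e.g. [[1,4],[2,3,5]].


C ↔ A_3 under row/col permutation; |W(A_3)| = 24.

Alcove-folded reps (p=23, 13 weights, presented ϖ-order):

  [1] (10, 1, 4)
  [2] (8, 11, 3)
  [3] (1, 6, 5)
  [4] (1, 6, 5)
  [5] (1, 6, 5)
  [6] (8, 11, 3)
  [7] (8, 11, 3)
  [8] (10, 1, 4)
  [9] (10, 6, 7)
  [10] (10, 6, 7)
  [11] (10, 1, 4)
  [12] (10, 1, 4)
  [13] (10, 1, 4)

Partition of {1..13} into 4 W_23-dot-orbits:

[[1, 8, 11, 12, 13], [2, 6, 7], [3, 4, 5], [9, 10]]


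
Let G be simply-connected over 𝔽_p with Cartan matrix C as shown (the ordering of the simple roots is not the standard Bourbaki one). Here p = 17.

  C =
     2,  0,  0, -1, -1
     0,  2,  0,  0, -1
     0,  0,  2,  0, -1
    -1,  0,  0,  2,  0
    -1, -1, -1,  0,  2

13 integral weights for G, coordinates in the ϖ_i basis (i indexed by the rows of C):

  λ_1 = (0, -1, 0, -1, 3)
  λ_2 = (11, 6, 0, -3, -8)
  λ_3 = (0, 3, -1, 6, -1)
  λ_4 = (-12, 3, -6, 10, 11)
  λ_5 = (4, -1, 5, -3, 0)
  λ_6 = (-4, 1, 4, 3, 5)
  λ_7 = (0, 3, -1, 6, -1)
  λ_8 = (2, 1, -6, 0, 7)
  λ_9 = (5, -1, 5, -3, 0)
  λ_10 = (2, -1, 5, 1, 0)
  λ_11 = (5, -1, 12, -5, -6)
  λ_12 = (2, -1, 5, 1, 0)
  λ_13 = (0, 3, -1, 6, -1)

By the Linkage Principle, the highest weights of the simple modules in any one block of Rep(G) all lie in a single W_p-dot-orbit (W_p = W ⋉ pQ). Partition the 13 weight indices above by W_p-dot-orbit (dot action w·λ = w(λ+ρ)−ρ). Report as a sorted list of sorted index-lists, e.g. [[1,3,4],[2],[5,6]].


Dynkin diagram of C (from the 8 off-diagonal −1 entries): D_5.

Alcove-folded reps (p=17, 13 weights, presented ϖ-order):

  [1] (1, 0, 1, 0, 4) · [2] (3, 0, 6, 2, 1) · [3] (1, 4, 0, 7, 0) · [4] (1, 0, 1, 0, 4) · [5] (3, 0, 6, 2, 1) · [6] (0, 2, 5, 1, 3) · [7] (1, 4, 0, 7, 0) · [8] (0, 2, 5, 1, 3) · [9] (3, 0, 6, 2, 1) · [10] (3, 0, 6, 2, 1) · [11] (0, 2, 5, 1, 3) · [12] (3, 0, 6, 2, 1) · [13] (1, 4, 0, 7, 0)

4 distinct reps among the 13 weights ⇒ 4 W_17-linkage classes:

[[1, 4], [2, 5, 9, 10, 12], [3, 7, 13], [6, 8, 11]]


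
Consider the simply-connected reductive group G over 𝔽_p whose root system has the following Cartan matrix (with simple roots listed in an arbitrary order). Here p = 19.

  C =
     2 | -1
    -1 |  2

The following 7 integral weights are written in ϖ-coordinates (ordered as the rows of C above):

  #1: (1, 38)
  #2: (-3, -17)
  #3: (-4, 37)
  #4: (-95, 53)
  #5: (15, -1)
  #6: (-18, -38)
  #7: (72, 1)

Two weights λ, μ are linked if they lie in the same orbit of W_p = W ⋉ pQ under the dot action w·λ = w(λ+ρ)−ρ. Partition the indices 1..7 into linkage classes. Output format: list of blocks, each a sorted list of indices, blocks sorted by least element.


Cartan matrix: type A_2 (|W|=6); un-permuting the 2 rows.

Ā_19 reps of the 7 weights (A_2, coords as presented):

  [1] (16, 2) · [2] (16, 2) · [3] (16, 0) · [4] (16, 2) · [5] (16, 0) · [6] (16, 2) · [7] (16, 2)

These 7 weights hit 2 W_19-dot-orbits; sizes (5, 2):

[[1, 2, 4, 6, 7], [3, 5]]


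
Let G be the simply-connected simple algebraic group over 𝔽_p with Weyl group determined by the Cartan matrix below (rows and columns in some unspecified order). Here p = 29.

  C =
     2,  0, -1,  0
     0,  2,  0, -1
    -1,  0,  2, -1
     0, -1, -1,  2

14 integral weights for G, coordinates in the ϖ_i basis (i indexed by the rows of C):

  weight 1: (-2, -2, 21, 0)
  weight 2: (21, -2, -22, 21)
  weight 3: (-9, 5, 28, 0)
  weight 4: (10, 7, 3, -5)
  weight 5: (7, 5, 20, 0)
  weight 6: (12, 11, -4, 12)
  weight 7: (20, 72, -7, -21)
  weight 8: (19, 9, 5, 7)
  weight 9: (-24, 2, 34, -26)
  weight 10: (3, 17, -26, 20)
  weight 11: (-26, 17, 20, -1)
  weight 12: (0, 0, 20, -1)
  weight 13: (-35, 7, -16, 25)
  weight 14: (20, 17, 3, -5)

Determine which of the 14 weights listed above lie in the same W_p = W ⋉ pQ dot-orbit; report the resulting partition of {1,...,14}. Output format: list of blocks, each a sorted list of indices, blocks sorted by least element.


A_4 Cartan matrix, 4 simple roots permuted; ρ=(1,1,1,1).

Each λ_j+ρ reduced to Ā_29; 4-tuples below use C's row order:

  1: (1, 1, 21, 0) · 2: (1, 1, 21, 0) · 3: (1, 1, 21, 0) · 4: (11, 4, 0, 4) · 5: (1, 1, 21, 0) · 6: (4, 6, 3, 10) · 7: (5, 5, 6, 3) · 8: (5, 5, 6, 3) · 9: (4, 6, 3, 10) · 10: (11, 4, 0, 4) · 11: (11, 4, 0, 4) · 12: (1, 1, 21, 0) · 13: (5, 5, 6, 3) · 14: (11, 4, 0, 4)

These 14 weights hit 4 W_29-dot-orbits; sizes (5, 4, 2, 3):

[[1, 2, 3, 5, 12], [4, 10, 11, 14], [6, 9], [7, 8, 13]]


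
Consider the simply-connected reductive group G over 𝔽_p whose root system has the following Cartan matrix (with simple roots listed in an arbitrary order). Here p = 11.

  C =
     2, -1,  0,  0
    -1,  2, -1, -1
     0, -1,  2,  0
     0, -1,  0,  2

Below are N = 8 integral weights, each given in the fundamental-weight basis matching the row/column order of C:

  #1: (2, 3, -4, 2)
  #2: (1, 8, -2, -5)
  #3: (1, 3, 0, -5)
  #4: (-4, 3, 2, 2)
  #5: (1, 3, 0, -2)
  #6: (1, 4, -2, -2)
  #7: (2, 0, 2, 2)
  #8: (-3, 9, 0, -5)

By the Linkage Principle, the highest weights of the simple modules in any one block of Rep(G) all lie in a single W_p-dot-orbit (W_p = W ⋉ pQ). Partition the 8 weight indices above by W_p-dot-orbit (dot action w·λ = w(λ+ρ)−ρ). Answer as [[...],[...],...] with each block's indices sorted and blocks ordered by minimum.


Cartan matrix: type D_4 (|W|=192); un-permuting the 4 rows.

λ_j+ρ reflected into Ā_11 (⟨·,θ^∨⟩≤11); 4-tuples as given:

    1: (3, 1, 3, 3)
    2: (2, 0, 1, 4)
    3: (2, 0, 1, 4)
    4: (3, 1, 3, 3)
    5: (2, 3, 1, 1)
    6: (2, 3, 1, 1)
    7: (3, 1, 3, 3)
    8: (2, 0, 1, 4)

Partition of {1..8} into 3 W_11-dot-orbits:

[[1, 4, 7], [2, 3, 8], [5, 6]]


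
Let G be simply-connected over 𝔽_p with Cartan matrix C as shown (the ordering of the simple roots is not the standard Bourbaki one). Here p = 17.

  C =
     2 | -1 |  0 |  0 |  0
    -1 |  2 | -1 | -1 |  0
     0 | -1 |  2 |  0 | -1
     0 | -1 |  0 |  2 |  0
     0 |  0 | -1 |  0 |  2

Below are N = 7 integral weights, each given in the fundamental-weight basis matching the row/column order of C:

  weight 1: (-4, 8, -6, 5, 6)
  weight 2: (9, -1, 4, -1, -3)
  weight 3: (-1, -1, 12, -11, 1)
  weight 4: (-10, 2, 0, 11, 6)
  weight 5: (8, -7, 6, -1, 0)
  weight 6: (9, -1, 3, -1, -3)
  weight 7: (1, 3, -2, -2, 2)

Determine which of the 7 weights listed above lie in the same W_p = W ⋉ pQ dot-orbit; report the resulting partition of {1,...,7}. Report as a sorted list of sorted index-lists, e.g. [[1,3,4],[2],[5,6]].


Dynkin diagram of C (from the 8 off-diagonal −1 entries): D_5.

W_17-reps of the 7 weights in Ā_17 (same 5-coord order as C):

  [1] (3, 0, 1, 6, 1);  [2] (10, 0, 2, 0, 2);  [3] (10, 0, 2, 0, 2);  [4] (3, 0, 1, 6, 1);  [5] (3, 0, 1, 6, 1);  [6] (10, 0, 2, 0, 2);  [7] (2, 2, 1, 1, 2)

3 distinct reps among the 7 weights ⇒ 3 W_17-linkage classes:

[[1, 4, 5], [2, 3, 6], [7]]


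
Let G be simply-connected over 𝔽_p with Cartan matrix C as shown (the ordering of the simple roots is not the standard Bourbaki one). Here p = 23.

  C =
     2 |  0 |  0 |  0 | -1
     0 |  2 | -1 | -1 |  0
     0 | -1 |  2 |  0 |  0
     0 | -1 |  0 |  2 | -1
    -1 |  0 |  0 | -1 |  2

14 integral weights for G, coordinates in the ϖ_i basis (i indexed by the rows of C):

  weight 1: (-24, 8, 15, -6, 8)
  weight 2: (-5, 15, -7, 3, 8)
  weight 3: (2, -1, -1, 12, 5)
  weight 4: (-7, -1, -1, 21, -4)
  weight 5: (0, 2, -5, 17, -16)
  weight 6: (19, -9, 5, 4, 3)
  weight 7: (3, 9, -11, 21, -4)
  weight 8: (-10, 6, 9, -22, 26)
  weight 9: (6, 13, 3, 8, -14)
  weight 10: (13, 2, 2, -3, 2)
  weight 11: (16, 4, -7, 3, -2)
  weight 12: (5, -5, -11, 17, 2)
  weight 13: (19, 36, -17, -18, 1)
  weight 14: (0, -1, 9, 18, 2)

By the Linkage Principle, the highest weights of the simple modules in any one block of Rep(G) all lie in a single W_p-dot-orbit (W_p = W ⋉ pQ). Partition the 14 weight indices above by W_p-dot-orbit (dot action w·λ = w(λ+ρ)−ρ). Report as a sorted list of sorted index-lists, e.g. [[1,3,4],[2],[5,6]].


Type A_5, rank 5, |W|=720; reorder rows/cols to standard.

Each λ_j+ρ reduced to Ā_23; 5-tuples below use C's row order:

  λ_1 → (2, 10, 0, 4, 3);  λ_2 → (2, 10, 0, 4, 3);  λ_3 → (3, 0, 0, 13, 6);  λ_4 → (3, 0, 0, 13, 6);  λ_5 → (14, 1, 3, 2, 1);  λ_6 → (14, 1, 3, 2, 1);  λ_7 → (3, 0, 0, 13, 6);  λ_8 → (2, 10, 0, 4, 3);  λ_9 → (2, 10, 0, 4, 3);  λ_10 → (14, 1, 3, 2, 1);  λ_11 → (14, 1, 3, 2, 1);  λ_12 → (2, 10, 0, 4, 3);  λ_13 → (14, 1, 3, 2, 1);  λ_14 → (3, 0, 0, 13, 6)

These 14 weights hit 3 W_23-dot-orbits; sizes (5, 4, 5):

[[1, 2, 8, 9, 12], [3, 4, 7, 14], [5, 6, 10, 11, 13]]


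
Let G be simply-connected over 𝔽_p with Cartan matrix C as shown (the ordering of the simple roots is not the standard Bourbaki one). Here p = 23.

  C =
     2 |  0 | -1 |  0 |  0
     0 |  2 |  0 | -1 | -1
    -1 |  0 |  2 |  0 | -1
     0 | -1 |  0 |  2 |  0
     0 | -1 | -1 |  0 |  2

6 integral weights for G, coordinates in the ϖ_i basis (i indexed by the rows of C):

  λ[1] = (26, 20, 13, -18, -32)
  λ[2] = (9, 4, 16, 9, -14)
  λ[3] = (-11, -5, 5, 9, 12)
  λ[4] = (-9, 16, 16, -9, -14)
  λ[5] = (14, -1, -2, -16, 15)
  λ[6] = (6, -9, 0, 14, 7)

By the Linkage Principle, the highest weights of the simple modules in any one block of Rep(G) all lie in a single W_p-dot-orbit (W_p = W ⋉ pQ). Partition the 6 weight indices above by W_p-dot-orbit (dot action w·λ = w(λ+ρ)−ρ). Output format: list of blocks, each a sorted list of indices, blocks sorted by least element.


Dynkin diagram of C (from the 8 off-diagonal −1 entries): A_5.

Alcove-folded reps (p=23, 6 weights, presented ϖ-order):

    1: (4, 4, 4, 4, 5)
    2: (4, 4, 4, 4, 5)
    3: (4, 4, 4, 4, 5)
    4: (4, 4, 4, 4, 5)
    5: (7, 8, 1, 7, 0)
    6: (7, 8, 1, 7, 0)

The 6 indices split into 2 linkage classes (same alcove rep ⇔ same W_23-dot-orbit):

[[1, 2, 3, 4], [5, 6]]


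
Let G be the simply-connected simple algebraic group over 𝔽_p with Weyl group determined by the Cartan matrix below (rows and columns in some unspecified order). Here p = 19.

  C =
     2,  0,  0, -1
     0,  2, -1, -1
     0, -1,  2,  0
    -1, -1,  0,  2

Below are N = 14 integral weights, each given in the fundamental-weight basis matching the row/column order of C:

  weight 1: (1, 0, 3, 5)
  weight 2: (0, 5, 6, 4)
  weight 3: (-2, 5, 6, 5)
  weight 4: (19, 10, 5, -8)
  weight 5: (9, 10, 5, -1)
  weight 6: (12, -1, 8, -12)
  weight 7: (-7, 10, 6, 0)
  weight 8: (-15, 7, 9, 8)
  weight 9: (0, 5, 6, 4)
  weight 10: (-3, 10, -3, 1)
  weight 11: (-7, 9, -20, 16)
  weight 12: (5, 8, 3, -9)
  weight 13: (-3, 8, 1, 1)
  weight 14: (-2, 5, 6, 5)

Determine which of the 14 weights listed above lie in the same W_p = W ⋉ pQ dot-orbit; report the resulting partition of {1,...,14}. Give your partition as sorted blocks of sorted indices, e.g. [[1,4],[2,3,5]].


Cartan matrix: type A_4 (|W|=120); un-permuting the 4 rows.

Each λ_j+ρ reduced to Ā_19; 4-tuples below use C's row order:

  [1] (2, 1, 4, 6) · [2] (1, 6, 7, 5) · [3] (1, 6, 7, 5) · [4] (2, 1, 4, 6) · [5] (2, 9, 2, 0) · [6] (2, 9, 2, 0) · [7] (1, 6, 7, 5) · [8] (1, 3, 2, 5) · [9] (1, 6, 7, 5) · [10] (2, 9, 2, 0) · [11] (2, 9, 2, 0) · [12] (2, 1, 4, 6) · [13] (2, 9, 2, 0) · [14] (1, 6, 7, 5)

These 14 weights hit 4 W_19-dot-orbits; sizes (3, 5, 5, 1):

[[1, 4, 12], [2, 3, 7, 9, 14], [5, 6, 10, 11, 13], [8]]


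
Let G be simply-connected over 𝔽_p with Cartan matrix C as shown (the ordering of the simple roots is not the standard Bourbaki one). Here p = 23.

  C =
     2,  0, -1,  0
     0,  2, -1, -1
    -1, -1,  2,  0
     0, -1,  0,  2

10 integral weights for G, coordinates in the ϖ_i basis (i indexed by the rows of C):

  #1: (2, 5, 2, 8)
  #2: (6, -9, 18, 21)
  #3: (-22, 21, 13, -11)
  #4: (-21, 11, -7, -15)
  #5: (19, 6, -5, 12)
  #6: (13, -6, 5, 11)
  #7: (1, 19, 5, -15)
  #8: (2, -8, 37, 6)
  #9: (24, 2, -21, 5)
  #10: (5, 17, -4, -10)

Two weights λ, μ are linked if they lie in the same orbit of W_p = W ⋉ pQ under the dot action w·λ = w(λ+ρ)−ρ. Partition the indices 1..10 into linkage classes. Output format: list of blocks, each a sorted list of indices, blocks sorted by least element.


Dynkin diagram of C (from the 6 off-diagonal −1 entries): A_4.

W_23-reps of the 10 weights in Ā_23 (same 4-coord order as C):

  1: (3, 6, 3, 9);  2: (10, 5, 1, 3);  3: (1, 2, 7, 3);  4: (3, 6, 3, 9);  5: (3, 3, 4, 0);  6: (10, 5, 1, 3);  7: (3, 6, 3, 9);  8: (0, 3, 5, 8);  9: (3, 6, 3, 9);  10: (3, 6, 3, 9)

The 10 indices split into 5 linkage classes (same alcove rep ⇔ same W_23-dot-orbit):

[[1, 4, 7, 9, 10], [2, 6], [3], [5], [8]]


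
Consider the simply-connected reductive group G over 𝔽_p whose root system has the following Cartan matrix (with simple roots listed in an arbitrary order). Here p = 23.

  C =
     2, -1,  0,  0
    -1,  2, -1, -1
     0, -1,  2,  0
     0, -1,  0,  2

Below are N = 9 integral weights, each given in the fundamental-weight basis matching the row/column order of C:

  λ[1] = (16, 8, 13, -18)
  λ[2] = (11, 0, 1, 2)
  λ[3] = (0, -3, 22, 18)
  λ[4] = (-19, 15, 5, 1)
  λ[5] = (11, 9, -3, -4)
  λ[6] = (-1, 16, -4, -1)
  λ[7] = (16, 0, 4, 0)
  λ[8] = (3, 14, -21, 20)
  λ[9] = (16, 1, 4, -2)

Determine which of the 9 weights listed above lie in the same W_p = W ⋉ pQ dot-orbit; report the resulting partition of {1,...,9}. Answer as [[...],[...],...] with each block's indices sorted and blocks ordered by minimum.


Dynkin diagram of C (from the 6 off-diagonal −1 entries): D_4.

Alcove-folded reps (p=23, 9 weights, presented ϖ-order):

  λ_1 → (0, 6, 3, 0);  λ_2 → (12, 1, 2, 3);  λ_3 → (16, 1, 4, 0);  λ_4 → (16, 1, 4, 0);  λ_5 → (12, 1, 2, 3);  λ_6 → (0, 6, 3, 0);  λ_7 → (16, 1, 4, 0);  λ_8 → (12, 1, 2, 3);  λ_9 → (16, 1, 4, 0)

Linkage partition of the 9 weights (3 classes, p=23):

[[1, 6], [2, 5, 8], [3, 4, 7, 9]]


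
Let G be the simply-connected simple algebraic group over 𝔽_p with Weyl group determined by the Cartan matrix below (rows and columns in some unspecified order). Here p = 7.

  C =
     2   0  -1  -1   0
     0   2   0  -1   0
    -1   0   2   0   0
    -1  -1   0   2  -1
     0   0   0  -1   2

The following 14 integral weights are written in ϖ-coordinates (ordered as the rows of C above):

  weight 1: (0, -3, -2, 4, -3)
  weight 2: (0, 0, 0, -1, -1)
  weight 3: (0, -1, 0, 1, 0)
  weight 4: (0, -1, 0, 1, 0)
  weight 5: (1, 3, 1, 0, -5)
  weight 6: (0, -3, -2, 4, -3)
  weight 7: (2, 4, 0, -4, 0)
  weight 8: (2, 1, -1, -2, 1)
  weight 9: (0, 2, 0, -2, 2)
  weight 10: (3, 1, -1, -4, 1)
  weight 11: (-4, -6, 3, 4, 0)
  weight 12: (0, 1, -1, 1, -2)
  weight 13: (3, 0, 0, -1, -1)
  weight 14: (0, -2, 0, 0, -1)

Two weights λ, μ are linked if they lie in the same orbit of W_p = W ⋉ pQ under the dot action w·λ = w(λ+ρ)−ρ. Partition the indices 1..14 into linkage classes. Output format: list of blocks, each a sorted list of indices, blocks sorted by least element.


D_5 Cartan matrix, 5 simple roots permuted; ρ=(1,1,1,1,1).

Ā_7 reps of the 14 weights (D_5, coords as presented):

  λ_1 → (0, 2, 1, 1, 2) · λ_2 → (1, 1, 1, 0, 0) · λ_3 → (0, 0, 1, 2, 1) · λ_4 → (0, 0, 1, 2, 1) · λ_5 → (1, 1, 0, 1, 1) · λ_6 → (0, 2, 1, 1, 2) · λ_7 → (0, 2, 1, 1, 2) · λ_8 → (1, 1, 0, 1, 1) · λ_9 → (0, 2, 1, 1, 2) · λ_10 → (1, 1, 0, 1, 1) · λ_11 → (0, 2, 1, 1, 2) · λ_12 → (1, 2, 0, 1, 1) · λ_13 → (1, 1, 1, 0, 0) · λ_14 → (1, 1, 1, 0, 0)

Linkage partition of the 14 weights (5 classes, p=7):

[[1, 6, 7, 9, 11], [2, 13, 14], [3, 4], [5, 8, 10], [12]]


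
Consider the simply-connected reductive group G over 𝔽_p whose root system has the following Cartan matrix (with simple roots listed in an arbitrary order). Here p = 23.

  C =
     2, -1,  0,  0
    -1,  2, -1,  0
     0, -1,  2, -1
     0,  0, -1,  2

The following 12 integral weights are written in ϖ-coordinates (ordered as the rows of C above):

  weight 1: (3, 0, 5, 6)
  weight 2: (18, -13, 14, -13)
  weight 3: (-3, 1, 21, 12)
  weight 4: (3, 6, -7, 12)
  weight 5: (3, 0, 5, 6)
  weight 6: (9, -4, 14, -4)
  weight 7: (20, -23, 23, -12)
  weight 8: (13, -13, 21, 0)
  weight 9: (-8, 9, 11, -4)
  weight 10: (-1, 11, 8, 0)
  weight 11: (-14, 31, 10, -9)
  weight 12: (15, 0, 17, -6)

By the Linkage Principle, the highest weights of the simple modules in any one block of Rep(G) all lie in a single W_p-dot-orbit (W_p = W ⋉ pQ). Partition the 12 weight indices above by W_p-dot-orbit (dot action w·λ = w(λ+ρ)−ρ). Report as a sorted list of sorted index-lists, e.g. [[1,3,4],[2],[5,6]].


A_4 Cartan matrix, 4 simple roots permuted; ρ=(1,1,1,1).

W_23-reps of the 12 weights in Ā_23 (same 4-coord order as C):

  [1] (4, 1, 6, 7) · [2] (7, 3, 9, 3) · [3] (0, 12, 9, 1) · [4] (4, 1, 6, 7) · [5] (4, 1, 6, 7) · [6] (7, 3, 9, 3) · [7] (0, 12, 9, 1) · [8] (0, 12, 9, 1) · [9] (7, 3, 9, 3) · [10] (0, 12, 9, 1) · [11] (7, 3, 9, 3) · [12] (4, 1, 6, 7)

Grouping the 12 weights by Ā_23-representative: 3 linkage classes.

[[1, 4, 5, 12], [2, 6, 9, 11], [3, 7, 8, 10]]


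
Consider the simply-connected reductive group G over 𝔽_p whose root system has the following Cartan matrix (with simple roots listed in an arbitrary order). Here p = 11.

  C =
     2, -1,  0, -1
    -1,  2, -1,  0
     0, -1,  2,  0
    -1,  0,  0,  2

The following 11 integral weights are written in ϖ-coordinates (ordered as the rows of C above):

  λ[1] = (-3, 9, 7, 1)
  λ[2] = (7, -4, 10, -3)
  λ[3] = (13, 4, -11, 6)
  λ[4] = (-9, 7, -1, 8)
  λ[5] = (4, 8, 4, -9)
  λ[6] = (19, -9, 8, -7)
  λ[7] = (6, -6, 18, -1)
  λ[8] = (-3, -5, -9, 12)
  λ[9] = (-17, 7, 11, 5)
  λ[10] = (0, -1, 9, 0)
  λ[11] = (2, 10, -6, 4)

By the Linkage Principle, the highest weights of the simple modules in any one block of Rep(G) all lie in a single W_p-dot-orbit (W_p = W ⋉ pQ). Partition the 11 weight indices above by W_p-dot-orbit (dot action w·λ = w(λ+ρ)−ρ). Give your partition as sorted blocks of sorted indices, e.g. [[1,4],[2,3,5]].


Cartan matrix: type A_4 (|W|=120); un-permuting the 4 rows.

λ_j+ρ reflected into Ā_11 (⟨·,θ^∨⟩≤11); 4-tuples as given:

  [1] (5, 3, 1, 2) · [2] (0, 3, 3, 3) · [3] (4, 1, 2, 1) · [4] (8, 0, 0, 1) · [5] (0, 3, 3, 3) · [6] (1, 1, 5, 1) · [7] (5, 3, 1, 2) · [8] (5, 3, 1, 2) · [9] (1, 1, 5, 1) · [10] (1, 0, 9, 0) · [11] (0, 3, 3, 3)

These 11 weights hit 6 W_11-dot-orbits; sizes (3, 3, 1, 1, 2, 1):

[[1, 7, 8], [2, 5, 11], [3], [4], [6, 9], [10]]


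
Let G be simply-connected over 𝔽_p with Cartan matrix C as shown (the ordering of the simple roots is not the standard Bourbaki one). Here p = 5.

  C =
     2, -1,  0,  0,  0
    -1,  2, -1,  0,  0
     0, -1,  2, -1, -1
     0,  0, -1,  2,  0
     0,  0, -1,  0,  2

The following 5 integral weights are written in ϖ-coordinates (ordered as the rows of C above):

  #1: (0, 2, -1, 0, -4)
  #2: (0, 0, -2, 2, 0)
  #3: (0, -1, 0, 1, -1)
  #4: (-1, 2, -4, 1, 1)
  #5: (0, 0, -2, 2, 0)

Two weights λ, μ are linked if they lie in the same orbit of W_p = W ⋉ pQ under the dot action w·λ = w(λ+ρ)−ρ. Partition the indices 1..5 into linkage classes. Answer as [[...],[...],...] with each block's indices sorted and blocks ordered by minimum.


C ↔ D_5 under row/col permutation; |W(D_5)| = 1920.

Alcove-folded reps (p=5, 5 weights, presented ϖ-order):

  1: (1, 0, 1, 2, 0);  2: (1, 0, 1, 2, 0);  3: (1, 0, 1, 2, 0);  4: (0, 0, 1, 1, 1);  5: (1, 0, 1, 2, 0)

2 distinct reps among the 5 weights ⇒ 2 W_5-linkage classes:

[[1, 2, 3, 5], [4]]


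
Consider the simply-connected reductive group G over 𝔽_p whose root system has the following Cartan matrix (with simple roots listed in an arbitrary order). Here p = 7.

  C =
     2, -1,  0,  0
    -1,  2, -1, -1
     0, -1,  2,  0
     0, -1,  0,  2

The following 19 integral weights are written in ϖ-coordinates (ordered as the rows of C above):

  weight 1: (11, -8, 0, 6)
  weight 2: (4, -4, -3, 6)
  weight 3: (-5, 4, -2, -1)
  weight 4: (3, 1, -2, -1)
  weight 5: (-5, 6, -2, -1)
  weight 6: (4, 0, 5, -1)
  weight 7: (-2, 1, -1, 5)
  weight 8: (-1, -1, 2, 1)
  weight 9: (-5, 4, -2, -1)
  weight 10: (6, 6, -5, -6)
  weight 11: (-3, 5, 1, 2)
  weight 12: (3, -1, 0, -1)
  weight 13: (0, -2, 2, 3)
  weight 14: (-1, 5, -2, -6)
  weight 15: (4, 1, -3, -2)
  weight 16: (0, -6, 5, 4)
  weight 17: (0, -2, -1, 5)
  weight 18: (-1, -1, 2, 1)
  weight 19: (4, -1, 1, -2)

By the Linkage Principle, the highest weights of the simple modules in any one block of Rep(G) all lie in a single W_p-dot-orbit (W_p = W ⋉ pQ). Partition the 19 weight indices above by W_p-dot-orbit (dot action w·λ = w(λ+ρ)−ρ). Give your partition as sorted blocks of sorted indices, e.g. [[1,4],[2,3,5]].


Dynkin diagram of C (from the 6 off-diagonal −1 entries): D_4.

λ_j+ρ reflected into Ā_7 (⟨·,θ^∨⟩≤7); 4-tuples as given:

    λ_1+ρ ↦ (0, 0, 1, 5)
    λ_2+ρ ↦ (0, 0, 3, 2)
    λ_3+ρ ↦ (4, 0, 1, 0)
    λ_4+ρ ↦ (4, 1, 1, 0)
    λ_5+ρ ↦ (4, 0, 1, 0)
    λ_6+ρ ↦ (0, 0, 1, 5)
    λ_7+ρ ↦ (0, 0, 1, 5)
    λ_8+ρ ↦ (0, 0, 3, 2)
    λ_9+ρ ↦ (4, 0, 1, 0)
    λ_10+ρ ↦ (0, 0, 3, 2)
    λ_11+ρ ↦ (1, 1, 1, 0)
    λ_12+ρ ↦ (4, 0, 1, 0)
    λ_13+ρ ↦ (0, 1, 2, 3)
    λ_14+ρ ↦ (0, 0, 1, 5)
    λ_15+ρ ↦ (4, 1, 1, 0)
    λ_16+ρ ↦ (4, 1, 1, 0)
    λ_17+ρ ↦ (0, 0, 1, 5)
    λ_18+ρ ↦ (0, 0, 3, 2)
    λ_19+ρ ↦ (4, 1, 1, 0)

Partition of {1..19} into 6 W_7-dot-orbits:

[[1, 6, 7, 14, 17], [2, 8, 10, 18], [3, 5, 9, 12], [4, 15, 16, 19], [11], [13]]


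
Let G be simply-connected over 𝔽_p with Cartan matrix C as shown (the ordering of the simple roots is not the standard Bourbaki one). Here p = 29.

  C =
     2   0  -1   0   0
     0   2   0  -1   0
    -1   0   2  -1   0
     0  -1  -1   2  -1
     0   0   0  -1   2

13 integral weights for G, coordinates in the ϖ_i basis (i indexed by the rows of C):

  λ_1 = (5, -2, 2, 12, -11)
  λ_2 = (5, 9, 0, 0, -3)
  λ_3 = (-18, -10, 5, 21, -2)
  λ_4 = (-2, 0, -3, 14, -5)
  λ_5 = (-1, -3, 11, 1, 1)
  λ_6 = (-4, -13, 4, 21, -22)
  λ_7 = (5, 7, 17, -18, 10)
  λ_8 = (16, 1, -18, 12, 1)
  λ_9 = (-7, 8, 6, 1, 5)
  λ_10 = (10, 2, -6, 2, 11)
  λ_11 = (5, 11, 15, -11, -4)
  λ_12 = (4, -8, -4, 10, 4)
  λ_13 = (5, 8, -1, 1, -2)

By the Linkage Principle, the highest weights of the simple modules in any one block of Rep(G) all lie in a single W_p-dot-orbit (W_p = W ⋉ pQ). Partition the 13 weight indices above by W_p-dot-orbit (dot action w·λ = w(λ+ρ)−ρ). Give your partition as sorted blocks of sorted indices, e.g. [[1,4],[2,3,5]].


Root system D_5: the 5×5 matrix C matches after relabeling.

Each λ_j+ρ reduced to Ā_29; 5-tuples below use C's row order:

  λ_1 → (6, 1, 3, 2, 10) · λ_2 → (6, 9, 0, 1, 1) · λ_3 → (6, 9, 0, 1, 1) · λ_4 → (2, 1, 1, 8, 4) · λ_5 → (0, 2, 12, 0, 2) · λ_6 → (6, 1, 3, 2, 10) · λ_7 → (6, 9, 1, 2, 6) · λ_8 → (0, 2, 12, 0, 2) · λ_9 → (6, 9, 1, 2, 6) · λ_10 → (6, 1, 3, 2, 10) · λ_11 → (6, 1, 3, 2, 10) · λ_12 → (2, 7, 3, 1, 5) · λ_13 → (6, 9, 0, 1, 1)

These 13 weights hit 6 W_29-dot-orbits; sizes (4, 3, 1, 2, 2, 1):

[[1, 6, 10, 11], [2, 3, 13], [4], [5, 8], [7, 9], [12]]


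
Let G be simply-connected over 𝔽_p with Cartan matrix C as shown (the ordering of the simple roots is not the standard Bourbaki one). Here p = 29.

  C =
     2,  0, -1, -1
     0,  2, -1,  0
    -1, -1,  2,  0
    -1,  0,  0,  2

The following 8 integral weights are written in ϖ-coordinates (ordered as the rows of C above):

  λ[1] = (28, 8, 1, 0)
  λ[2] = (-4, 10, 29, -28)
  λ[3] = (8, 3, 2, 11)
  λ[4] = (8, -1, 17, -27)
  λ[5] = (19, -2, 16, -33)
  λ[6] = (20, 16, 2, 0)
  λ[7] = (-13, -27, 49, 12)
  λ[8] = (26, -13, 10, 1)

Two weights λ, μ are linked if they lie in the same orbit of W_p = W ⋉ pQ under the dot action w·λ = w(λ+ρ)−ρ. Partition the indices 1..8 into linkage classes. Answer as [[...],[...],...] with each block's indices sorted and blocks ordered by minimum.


Dynkin diagram of C (from the 6 off-diagonal −1 entries): A_4.

Folding the 8 weights λ_j+ρ into Ā_29 (reps in the given 4-coord order):

  λ_1 → (17, 0, 1, 9)
  λ_2 → (17, 0, 1, 9)
  λ_3 → (9, 4, 3, 12)
  λ_4 → (17, 0, 1, 9)
  λ_5 → (9, 4, 3, 12)
  λ_6 → (9, 4, 3, 12)
  λ_7 → (9, 4, 3, 12)
  λ_8 → (17, 0, 1, 9)

The 8 indices split into 2 linkage classes (same alcove rep ⇔ same W_29-dot-orbit):

[[1, 2, 4, 8], [3, 5, 6, 7]]


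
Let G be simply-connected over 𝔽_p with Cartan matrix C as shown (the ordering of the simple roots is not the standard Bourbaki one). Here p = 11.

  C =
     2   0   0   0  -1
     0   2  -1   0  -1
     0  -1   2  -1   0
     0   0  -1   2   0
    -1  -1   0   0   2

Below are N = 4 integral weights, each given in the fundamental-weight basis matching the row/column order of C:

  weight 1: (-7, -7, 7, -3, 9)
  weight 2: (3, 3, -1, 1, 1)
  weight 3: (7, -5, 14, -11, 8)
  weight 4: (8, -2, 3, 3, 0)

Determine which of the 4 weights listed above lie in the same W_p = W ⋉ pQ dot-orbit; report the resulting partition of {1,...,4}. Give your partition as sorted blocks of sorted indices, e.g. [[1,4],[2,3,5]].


A_5 Cartan matrix, 5 simple roots permuted; ρ=(1,1,1,1,1).

W_11-reps of the 4 weights in Ā_11 (same 5-coord order as C):

  λ_1 → (3, 4, 0, 1, 2)
  λ_2 → (3, 4, 0, 1, 2)
  λ_3 → (3, 4, 0, 1, 2)
  λ_4 → (3, 1, 1, 2, 0)

Grouping the 4 weights by Ā_11-representative: 2 linkage classes.

[[1, 2, 3], [4]]


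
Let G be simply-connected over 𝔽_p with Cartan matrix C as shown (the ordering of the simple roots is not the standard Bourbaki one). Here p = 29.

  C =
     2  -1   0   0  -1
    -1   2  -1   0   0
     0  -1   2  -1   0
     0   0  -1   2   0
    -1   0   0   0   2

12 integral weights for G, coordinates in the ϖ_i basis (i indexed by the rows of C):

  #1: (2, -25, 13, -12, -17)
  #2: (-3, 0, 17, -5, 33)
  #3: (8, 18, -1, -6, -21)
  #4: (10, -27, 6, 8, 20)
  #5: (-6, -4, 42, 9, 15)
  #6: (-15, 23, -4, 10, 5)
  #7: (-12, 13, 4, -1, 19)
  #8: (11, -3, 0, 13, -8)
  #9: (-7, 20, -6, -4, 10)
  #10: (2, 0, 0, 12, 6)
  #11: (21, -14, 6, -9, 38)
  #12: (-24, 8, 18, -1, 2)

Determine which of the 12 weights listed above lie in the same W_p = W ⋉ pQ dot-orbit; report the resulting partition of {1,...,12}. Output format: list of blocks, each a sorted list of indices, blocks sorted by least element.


Type A_5, rank 5, |W|=720; reorder rows/cols to standard.

Each λ_j+ρ reduced to Ā_29; 5-tuples below use C's row order:

  λ_1+ρ ↦ (6, 7, 3, 5, 5);  λ_2+ρ ↦ (3, 1, 1, 13, 7);  λ_3+ρ ↦ (11, 3, 5, 0, 9);  λ_4+ρ ↦ (7, 8, 1, 7, 3);  λ_5+ρ ↦ (6, 7, 3, 5, 5);  λ_6+ρ ↦ (6, 7, 3, 5, 5);  λ_7+ρ ↦ (11, 3, 5, 0, 9);  λ_8+ρ ↦ (3, 1, 1, 13, 7);  λ_9+ρ ↦ (6, 7, 3, 5, 5);  λ_10+ρ ↦ (3, 1, 1, 13, 7);  λ_11+ρ ↦ (7, 8, 1, 7, 3);  λ_12+ρ ↦ (11, 3, 5, 0, 9)

Linkage partition of the 12 weights (4 classes, p=29):

[[1, 5, 6, 9], [2, 8, 10], [3, 7, 12], [4, 11]]


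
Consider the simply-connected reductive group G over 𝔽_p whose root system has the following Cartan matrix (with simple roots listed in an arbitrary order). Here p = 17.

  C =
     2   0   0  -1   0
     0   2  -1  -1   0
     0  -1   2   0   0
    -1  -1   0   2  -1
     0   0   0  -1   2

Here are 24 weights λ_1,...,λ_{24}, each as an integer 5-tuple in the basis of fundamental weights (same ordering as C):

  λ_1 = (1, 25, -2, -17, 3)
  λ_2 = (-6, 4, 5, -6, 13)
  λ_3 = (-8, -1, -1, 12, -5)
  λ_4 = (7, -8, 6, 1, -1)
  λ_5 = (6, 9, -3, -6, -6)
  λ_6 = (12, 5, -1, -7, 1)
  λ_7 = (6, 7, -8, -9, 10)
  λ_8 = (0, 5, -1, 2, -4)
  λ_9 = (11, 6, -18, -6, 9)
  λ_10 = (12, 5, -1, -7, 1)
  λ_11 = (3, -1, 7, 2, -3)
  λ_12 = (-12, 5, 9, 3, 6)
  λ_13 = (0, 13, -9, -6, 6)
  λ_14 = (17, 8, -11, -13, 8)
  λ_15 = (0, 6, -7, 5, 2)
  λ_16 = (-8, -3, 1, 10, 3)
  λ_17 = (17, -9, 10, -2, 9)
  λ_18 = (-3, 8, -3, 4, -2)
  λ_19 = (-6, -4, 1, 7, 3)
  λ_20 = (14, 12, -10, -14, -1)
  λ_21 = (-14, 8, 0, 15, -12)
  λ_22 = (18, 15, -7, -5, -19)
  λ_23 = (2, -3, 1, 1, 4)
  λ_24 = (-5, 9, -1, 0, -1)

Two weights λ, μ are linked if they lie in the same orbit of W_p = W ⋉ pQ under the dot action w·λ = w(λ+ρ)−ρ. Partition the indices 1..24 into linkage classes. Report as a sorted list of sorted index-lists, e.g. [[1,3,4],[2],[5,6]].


D_5 Cartan matrix, 5 simple roots permuted; ρ=(1,1,1,1,1).

Folding the 24 weights λ_j+ρ into Ā_17 (reps in the given 5-coord order):

    1: (4, 0, 8, 1, 2)
    2: (5, 2, 1, 0, 4)
    3: (7, 0, 0, 2, 4)
    4: (3, 2, 0, 0, 5)
    5: (3, 2, 0, 0, 5)
    6: (7, 0, 0, 2, 4)
    7: (1, 6, 0, 0, 3)
    8: (1, 6, 0, 0, 3)
    9: (3, 2, 0, 0, 5)
    10: (7, 0, 0, 2, 4)
    11: (4, 0, 8, 1, 2)
    12: (1, 6, 0, 0, 3)
    13: (4, 0, 8, 1, 2)
    14: (2, 1, 2, 2, 1)
    15: (1, 6, 0, 0, 3)
    16: (7, 0, 0, 2, 4)
    17: (4, 0, 8, 1, 2)
    18: (2, 1, 2, 2, 1)
    19: (5, 2, 1, 0, 4)
    20: (7, 0, 0, 2, 4)
    21: (4, 0, 8, 1, 2)
    22: (2, 1, 2, 2, 1)
    23: (3, 2, 0, 0, 5)
    24: (1, 6, 0, 0, 3)

These 24 weights hit 6 W_17-dot-orbits; sizes (5, 2, 5, 4, 5, 3):

[[1, 11, 13, 17, 21], [2, 19], [3, 6, 10, 16, 20], [4, 5, 9, 23], [7, 8, 12, 15, 24], [14, 18, 22]]


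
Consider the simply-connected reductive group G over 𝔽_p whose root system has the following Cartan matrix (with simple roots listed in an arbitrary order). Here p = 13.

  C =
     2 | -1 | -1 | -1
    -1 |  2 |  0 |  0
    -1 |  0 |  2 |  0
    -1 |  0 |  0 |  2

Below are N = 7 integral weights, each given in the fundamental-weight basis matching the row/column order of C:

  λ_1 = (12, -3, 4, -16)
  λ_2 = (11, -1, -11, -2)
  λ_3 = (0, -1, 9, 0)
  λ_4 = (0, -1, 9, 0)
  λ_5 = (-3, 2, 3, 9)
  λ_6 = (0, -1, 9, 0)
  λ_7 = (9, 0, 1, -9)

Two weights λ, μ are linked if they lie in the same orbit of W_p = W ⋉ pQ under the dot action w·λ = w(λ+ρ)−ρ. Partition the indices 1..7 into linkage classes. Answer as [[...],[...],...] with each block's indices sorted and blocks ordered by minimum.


C ↔ D_4 under row/col permutation; |W(D_4)| = 192.

λ_j+ρ reflected into Ā_13 (⟨·,θ^∨⟩≤13); 4-tuples as given:

  λ_1 → (0, 1, 2, 8);  λ_2 → (1, 0, 10, 1);  λ_3 → (1, 0, 10, 1);  λ_4 → (1, 0, 10, 1);  λ_5 → (0, 1, 2, 8);  λ_6 → (1, 0, 10, 1);  λ_7 → (0, 1, 2, 8)

Linkage partition of the 7 weights (2 classes, p=13):

[[1, 5, 7], [2, 3, 4, 6]]


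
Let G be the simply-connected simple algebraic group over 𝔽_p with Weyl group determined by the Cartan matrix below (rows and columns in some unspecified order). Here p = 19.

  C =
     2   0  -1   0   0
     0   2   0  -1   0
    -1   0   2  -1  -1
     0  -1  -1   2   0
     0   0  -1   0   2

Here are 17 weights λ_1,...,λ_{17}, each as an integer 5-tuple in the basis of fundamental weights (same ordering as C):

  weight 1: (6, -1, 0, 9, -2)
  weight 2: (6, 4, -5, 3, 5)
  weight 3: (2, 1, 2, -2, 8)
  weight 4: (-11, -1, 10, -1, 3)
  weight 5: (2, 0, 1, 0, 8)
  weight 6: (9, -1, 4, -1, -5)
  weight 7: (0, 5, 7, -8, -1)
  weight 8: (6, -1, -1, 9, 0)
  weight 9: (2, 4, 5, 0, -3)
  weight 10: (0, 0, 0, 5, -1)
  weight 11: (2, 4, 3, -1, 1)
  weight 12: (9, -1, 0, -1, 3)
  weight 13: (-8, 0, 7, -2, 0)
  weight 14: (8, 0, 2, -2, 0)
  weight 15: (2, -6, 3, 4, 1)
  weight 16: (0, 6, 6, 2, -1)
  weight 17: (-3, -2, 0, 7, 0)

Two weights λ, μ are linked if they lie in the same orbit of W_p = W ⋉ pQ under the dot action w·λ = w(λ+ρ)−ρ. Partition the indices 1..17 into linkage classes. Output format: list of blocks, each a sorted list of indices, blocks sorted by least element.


Root system D_5: the 5×5 matrix C matches after relabeling.

Alcove-folded reps (p=19, 17 weights, presented ϖ-order):

  [1] (7, 0, 0, 1, 1) · [2] (3, 5, 4, 0, 2) · [3] (3, 1, 2, 1, 9) · [4] (10, 0, 1, 0, 4) · [5] (3, 1, 2, 1, 9) · [6] (10, 0, 1, 0, 4) · [7] (1, 1, 1, 6, 0) · [8] (7, 0, 0, 1, 1) · [9] (3, 5, 4, 0, 2) · [10] (1, 1, 1, 6, 0) · [11] (3, 5, 4, 0, 2) · [12] (10, 0, 1, 0, 4) · [13] (7, 0, 0, 1, 1) · [14] (9, 0, 2, 1, 1) · [15] (3, 5, 4, 0, 2) · [16] (1, 1, 1, 6, 0) · [17] (1, 1, 1, 6, 0)

The 17 indices split into 6 linkage classes (same alcove rep ⇔ same W_19-dot-orbit):

[[1, 8, 13], [2, 9, 11, 15], [3, 5], [4, 6, 12], [7, 10, 16, 17], [14]]


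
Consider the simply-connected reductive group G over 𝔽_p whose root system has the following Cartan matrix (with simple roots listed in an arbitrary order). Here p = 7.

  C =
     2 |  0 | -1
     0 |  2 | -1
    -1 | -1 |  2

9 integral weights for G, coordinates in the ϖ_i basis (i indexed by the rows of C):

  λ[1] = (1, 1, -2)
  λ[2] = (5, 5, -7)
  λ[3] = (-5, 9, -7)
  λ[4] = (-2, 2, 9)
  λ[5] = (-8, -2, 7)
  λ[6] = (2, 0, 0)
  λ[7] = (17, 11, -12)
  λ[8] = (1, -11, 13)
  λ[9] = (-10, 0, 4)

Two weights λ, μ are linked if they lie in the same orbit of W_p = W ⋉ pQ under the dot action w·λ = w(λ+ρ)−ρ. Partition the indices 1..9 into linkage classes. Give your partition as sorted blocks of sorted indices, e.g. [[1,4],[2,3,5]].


C ↔ A_3 under row/col permutation; |W(A_3)| = 24.

W_7-reps of the 9 weights in Ā_7 (same 3-coord order as C):

    λ_1 → (1, 1, 1)
    λ_2 → (0, 0, 6)
    λ_3 → (3, 3, 1)
    λ_4 → (3, 1, 1)
    λ_5 → (6, 0, 0)
    λ_6 → (3, 1, 1)
    λ_7 → (4, 2, 1)
    λ_8 → (4, 2, 1)
    λ_9 → (3, 1, 1)

Linkage partition of the 9 weights (6 classes, p=7):

[[1], [2], [3], [4, 6, 9], [5], [7, 8]]


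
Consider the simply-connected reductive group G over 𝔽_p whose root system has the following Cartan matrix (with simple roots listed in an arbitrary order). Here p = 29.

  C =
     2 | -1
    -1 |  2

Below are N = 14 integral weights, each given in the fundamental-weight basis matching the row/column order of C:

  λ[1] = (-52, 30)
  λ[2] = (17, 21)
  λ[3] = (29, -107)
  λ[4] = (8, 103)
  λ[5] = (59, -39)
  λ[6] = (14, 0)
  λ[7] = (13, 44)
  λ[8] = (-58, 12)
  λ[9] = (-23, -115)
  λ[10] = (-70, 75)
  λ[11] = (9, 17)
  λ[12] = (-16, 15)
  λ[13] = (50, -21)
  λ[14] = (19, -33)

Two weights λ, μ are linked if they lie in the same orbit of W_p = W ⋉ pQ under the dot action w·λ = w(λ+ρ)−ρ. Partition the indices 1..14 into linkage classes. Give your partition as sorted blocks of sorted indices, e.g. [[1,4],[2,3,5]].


Dynkin diagram of C (from the 2 off-diagonal −1 entries): A_2.

Each λ_j+ρ reduced to Ā_29; 2-tuples below use C's row order:

  [1] (7, 2);  [2] (7, 11);  [3] (10, 18);  [4] (9, 17);  [5] (7, 2);  [6] (15, 1);  [7] (15, 1);  [8] (15, 1);  [9] (7, 2);  [10] (7, 11);  [11] (10, 18);  [12] (15, 1);  [13] (7, 2);  [14] (9, 17)

The 14 indices split into 5 linkage classes (same alcove rep ⇔ same W_29-dot-orbit):

[[1, 5, 9, 13], [2, 10], [3, 11], [4, 14], [6, 7, 8, 12]]


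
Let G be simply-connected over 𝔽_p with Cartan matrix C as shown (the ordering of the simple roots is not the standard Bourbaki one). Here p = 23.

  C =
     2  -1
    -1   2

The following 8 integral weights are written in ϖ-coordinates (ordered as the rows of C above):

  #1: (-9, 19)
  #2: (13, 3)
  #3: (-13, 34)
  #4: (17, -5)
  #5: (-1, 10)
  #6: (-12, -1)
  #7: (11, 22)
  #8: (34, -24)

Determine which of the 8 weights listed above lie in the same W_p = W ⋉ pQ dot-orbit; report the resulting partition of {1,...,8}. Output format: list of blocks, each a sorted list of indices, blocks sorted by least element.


A_2 Cartan matrix, 2 simple roots permuted; ρ=(1,1).

Alcove-folded reps (p=23, 8 weights, presented ϖ-order):

  1: (8, 12);  2: (14, 4);  3: (0, 11);  4: (14, 4);  5: (0, 11);  6: (0, 11);  7: (0, 11);  8: (0, 11)

3 distinct reps among the 8 weights ⇒ 3 W_23-linkage classes:

[[1], [2, 4], [3, 5, 6, 7, 8]]


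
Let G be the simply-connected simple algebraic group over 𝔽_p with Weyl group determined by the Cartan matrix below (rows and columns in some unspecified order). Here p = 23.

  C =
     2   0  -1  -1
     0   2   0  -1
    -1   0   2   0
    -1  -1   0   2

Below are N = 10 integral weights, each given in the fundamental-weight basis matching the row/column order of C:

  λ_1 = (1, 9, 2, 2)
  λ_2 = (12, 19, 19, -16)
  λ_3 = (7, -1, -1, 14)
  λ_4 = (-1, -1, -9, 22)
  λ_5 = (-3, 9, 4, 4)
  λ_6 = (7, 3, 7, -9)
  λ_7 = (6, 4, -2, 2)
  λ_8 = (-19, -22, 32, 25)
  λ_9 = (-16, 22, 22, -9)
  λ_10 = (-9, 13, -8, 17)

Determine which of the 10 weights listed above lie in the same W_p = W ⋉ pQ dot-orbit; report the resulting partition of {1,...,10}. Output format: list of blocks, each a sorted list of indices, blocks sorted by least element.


C ↔ A_4 under row/col permutation; |W(A_4)| = 120.

Folding the 10 weights λ_j+ρ into Ā_23 (reps in the given 4-coord order):

  λ_1+ρ ↦ (2, 10, 3, 3)
  λ_2+ρ ↦ (2, 10, 3, 3)
  λ_3+ρ ↦ (8, 0, 0, 15)
  λ_4+ρ ↦ (8, 0, 0, 15)
  λ_5+ρ ↦ (2, 10, 3, 3)
  λ_6+ρ ↦ (0, 4, 8, 4)
  λ_7+ρ ↦ (6, 5, 1, 3)
  λ_8+ρ ↦ (2, 10, 3, 3)
  λ_9+ρ ↦ (8, 0, 0, 15)
  λ_10+ρ ↦ (6, 5, 1, 3)

4 distinct reps among the 10 weights ⇒ 4 W_23-linkage classes:

[[1, 2, 5, 8], [3, 4, 9], [6], [7, 10]]


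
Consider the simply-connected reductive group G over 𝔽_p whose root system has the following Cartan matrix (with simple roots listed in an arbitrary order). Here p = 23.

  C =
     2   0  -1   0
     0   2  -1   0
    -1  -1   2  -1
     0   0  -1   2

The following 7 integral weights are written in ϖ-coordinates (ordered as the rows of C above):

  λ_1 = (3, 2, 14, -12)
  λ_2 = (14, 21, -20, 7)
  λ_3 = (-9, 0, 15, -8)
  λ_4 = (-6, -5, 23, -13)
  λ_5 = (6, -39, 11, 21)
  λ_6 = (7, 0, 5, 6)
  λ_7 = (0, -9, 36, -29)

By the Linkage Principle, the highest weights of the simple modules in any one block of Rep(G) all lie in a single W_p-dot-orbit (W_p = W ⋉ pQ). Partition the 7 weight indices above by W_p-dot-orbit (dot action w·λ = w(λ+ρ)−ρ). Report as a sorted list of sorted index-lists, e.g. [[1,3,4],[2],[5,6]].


Cartan matrix: type D_4 (|W|=192); un-permuting the 4 rows.

Alcove-folded reps (p=23, 7 weights, presented ϖ-order):

  [1] (4, 3, 1, 11) · [2] (4, 3, 1, 11) · [3] (8, 1, 1, 7) · [4] (4, 3, 1, 11) · [5] (4, 3, 1, 11) · [6] (8, 1, 1, 7) · [7] (8, 1, 1, 7)

The 7 indices split into 2 linkage classes (same alcove rep ⇔ same W_23-dot-orbit):

[[1, 2, 4, 5], [3, 6, 7]]


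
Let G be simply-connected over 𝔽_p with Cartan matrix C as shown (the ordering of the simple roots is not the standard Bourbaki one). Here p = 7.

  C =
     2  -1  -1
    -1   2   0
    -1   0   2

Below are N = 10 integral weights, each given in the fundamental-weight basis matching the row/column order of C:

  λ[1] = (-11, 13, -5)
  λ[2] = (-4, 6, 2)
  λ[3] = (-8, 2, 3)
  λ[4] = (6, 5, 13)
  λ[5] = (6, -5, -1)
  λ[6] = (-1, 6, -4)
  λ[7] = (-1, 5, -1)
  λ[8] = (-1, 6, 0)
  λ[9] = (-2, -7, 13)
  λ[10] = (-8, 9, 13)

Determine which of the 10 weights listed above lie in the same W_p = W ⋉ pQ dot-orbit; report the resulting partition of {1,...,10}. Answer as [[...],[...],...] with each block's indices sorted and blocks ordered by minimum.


C ↔ A_3 under row/col permutation; |W(A_3)| = 24.

W_7-reps of the 10 weights in Ā_7 (same 3-coord order as C):

  1: (3, 4, 0)
  2: (3, 4, 0)
  3: (0, 4, 3)
  4: (0, 6, 0)
  5: (3, 4, 0)
  6: (3, 4, 0)
  7: (0, 6, 0)
  8: (0, 6, 0)
  9: (0, 6, 0)
  10: (3, 4, 0)

These 10 weights hit 3 W_7-dot-orbits; sizes (5, 1, 4):

[[1, 2, 5, 6, 10], [3], [4, 7, 8, 9]]
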